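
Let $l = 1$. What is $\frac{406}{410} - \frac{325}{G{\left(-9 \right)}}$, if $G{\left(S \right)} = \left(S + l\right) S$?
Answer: $- \frac{52009}{14760} \approx -3.5236$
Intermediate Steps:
$G{\left(S \right)} = S \left(1 + S\right)$ ($G{\left(S \right)} = \left(S + 1\right) S = \left(1 + S\right) S = S \left(1 + S\right)$)
$\frac{406}{410} - \frac{325}{G{\left(-9 \right)}} = \frac{406}{410} - \frac{325}{\left(-9\right) \left(1 - 9\right)} = 406 \cdot \frac{1}{410} - \frac{325}{\left(-9\right) \left(-8\right)} = \frac{203}{205} - \frac{325}{72} = - \frac{52009}{14760}$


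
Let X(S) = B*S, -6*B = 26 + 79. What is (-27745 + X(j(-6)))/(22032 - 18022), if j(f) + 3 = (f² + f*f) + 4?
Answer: -11609/1604 ≈ -7.2375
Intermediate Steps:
j(f) = 1 + 2*f² (j(f) = -3 + ((f² + f*f) + 4) = -3 + ((f² + f²) + 4) = -3 + (2*f² + 4) = -3 + (4 + 2*f²) = 1 + 2*f²)
B = -35/2 (B = -(26 + 79)/6 = -⅙*105 = -35/2 ≈ -17.500)
X(S) = -35*S/2
(-27745 + X(j(-6)))/(22032 - 18022) = (-27745 - 35*(1 + 2*(-6)²)/2)/(22032 - 18022) = (-27745 - 35*(1 + 2*36)/2)/4010 = (-27745 - 35*(1 + 72)/2)*(1/4010) = (-27745 - 35/2*73)*(1/4010) = (-27745 - 2555/2)*(1/4010) = -58045/2*1/4010 = -11609/1604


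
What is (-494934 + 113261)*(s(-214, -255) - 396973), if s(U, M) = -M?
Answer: 151416549214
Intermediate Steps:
(-494934 + 113261)*(s(-214, -255) - 396973) = (-494934 + 113261)*(-1*(-255) - 396973) = -381673*(255 - 396973) = -381673*(-396718) = 151416549214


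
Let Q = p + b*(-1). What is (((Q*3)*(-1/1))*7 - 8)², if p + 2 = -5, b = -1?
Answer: 13924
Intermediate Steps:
p = -7 (p = -2 - 5 = -7)
Q = -6 (Q = -7 - 1*(-1) = -7 + 1 = -6)
(((Q*3)*(-1/1))*7 - 8)² = (((-6*3)*(-1/1))*7 - 8)² = (-(-18)*7 - 8)² = (-18*(-1)*7 - 8)² = (18*7 - 8)² = (126 - 8)² = 118² = 13924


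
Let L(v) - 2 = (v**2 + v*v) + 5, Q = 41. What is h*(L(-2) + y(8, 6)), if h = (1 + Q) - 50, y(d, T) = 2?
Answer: -136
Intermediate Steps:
h = -8 (h = (1 + 41) - 50 = 42 - 50 = -8)
L(v) = 7 + 2*v**2 (L(v) = 2 + ((v**2 + v*v) + 5) = 2 + ((v**2 + v**2) + 5) = 2 + (2*v**2 + 5) = 2 + (5 + 2*v**2) = 7 + 2*v**2)
h*(L(-2) + y(8, 6)) = -8*((7 + 2*(-2)**2) + 2) = -8*((7 + 2*4) + 2) = -8*((7 + 8) + 2) = -8*(15 + 2) = -8*17 = -136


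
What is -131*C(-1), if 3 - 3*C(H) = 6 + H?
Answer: 262/3 ≈ 87.333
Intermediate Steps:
C(H) = -1 - H/3 (C(H) = 1 - (6 + H)/3 = 1 + (-2 - H/3) = -1 - H/3)
-131*C(-1) = -131*(-1 - 1/3*(-1)) = -131*(-1 + 1/3) = -131*(-2/3) = 262/3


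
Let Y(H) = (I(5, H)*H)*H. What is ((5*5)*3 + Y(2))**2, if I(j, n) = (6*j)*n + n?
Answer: 104329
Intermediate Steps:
I(j, n) = n + 6*j*n (I(j, n) = 6*j*n + n = n + 6*j*n)
Y(H) = 31*H**3 (Y(H) = ((H*(1 + 6*5))*H)*H = ((H*(1 + 30))*H)*H = ((H*31)*H)*H = ((31*H)*H)*H = (31*H**2)*H = 31*H**3)
((5*5)*3 + Y(2))**2 = ((5*5)*3 + 31*2**3)**2 = (25*3 + 31*8)**2 = (75 + 248)**2 = 323**2 = 104329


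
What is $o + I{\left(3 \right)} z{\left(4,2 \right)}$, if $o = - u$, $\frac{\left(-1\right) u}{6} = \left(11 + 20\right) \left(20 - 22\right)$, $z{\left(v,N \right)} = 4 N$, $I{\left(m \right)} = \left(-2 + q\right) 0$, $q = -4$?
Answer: $-372$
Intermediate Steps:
$I{\left(m \right)} = 0$ ($I{\left(m \right)} = \left(-2 - 4\right) 0 = \left(-6\right) 0 = 0$)
$u = 372$ ($u = - 6 \left(11 + 20\right) \left(20 - 22\right) = - 6 \cdot 31 \left(-2\right) = \left(-6\right) \left(-62\right) = 372$)
$o = -372$ ($o = \left(-1\right) 372 = -372$)
$o + I{\left(3 \right)} z{\left(4,2 \right)} = -372 + 0 \cdot 4 \cdot 2 = -372 + 0 \cdot 8 = -372 + 0 = -372$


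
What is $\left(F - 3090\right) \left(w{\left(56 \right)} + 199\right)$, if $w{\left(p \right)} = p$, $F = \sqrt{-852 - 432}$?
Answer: $-787950 + 510 i \sqrt{321} \approx -7.8795 \cdot 10^{5} + 9137.4 i$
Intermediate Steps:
$F = 2 i \sqrt{321}$ ($F = \sqrt{-1284} = 2 i \sqrt{321} \approx 35.833 i$)
$\left(F - 3090\right) \left(w{\left(56 \right)} + 199\right) = \left(2 i \sqrt{321} - 3090\right) \left(56 + 199\right) = \left(-3090 + 2 i \sqrt{321}\right) 255 = -787950 + 510 i \sqrt{321}$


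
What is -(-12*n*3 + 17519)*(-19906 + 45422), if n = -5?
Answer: -451607684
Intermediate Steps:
-(-12*n*3 + 17519)*(-19906 + 45422) = -(-12*(-5)*3 + 17519)*(-19906 + 45422) = -(60*3 + 17519)*25516 = -(180 + 17519)*25516 = -17699*25516 = -1*451607684 = -451607684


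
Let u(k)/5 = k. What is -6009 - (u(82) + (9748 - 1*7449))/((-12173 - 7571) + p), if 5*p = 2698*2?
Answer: -26703351/4444 ≈ -6008.9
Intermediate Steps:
u(k) = 5*k
p = 5396/5 (p = (2698*2)/5 = (⅕)*5396 = 5396/5 ≈ 1079.2)
-6009 - (u(82) + (9748 - 1*7449))/((-12173 - 7571) + p) = -6009 - (5*82 + (9748 - 1*7449))/((-12173 - 7571) + 5396/5) = -6009 - (410 + (9748 - 7449))/(-19744 + 5396/5) = -6009 - (410 + 2299)/(-93324/5) = -6009 - 2709*(-5)/93324 = -6009 - 1*(-645/4444) = -6009 + 645/4444 = -26703351/4444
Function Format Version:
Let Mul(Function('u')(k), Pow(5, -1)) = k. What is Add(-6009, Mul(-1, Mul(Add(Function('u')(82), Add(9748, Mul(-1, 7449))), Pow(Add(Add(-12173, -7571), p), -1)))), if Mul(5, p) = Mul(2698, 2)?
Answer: Rational(-26703351, 4444) ≈ -6008.9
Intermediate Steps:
Function('u')(k) = Mul(5, k)
p = Rational(5396, 5) (p = Mul(Rational(1, 5), Mul(2698, 2)) = Mul(Rational(1, 5), 5396) = Rational(5396, 5) ≈ 1079.2)
Add(-6009, Mul(-1, Mul(Add(Function('u')(82), Add(9748, Mul(-1, 7449))), Pow(Add(Add(-12173, -7571), p), -1)))) = Add(-6009, Mul(-1, Mul(Add(Mul(5, 82), Add(9748, Mul(-1, 7449))), Pow(Add(Add(-12173, -7571), Rational(5396, 5)), -1)))) = Add(-6009, Mul(-1, Mul(Add(410, Add(9748, -7449)), Pow(Add(-19744, Rational(5396, 5)), -1)))) = Add(-6009, Mul(-1, Mul(Add(410, 2299), Pow(Rational(-93324, 5), -1)))) = Add(-6009, Mul(-1, Mul(2709, Rational(-5, 93324)))) = Add(-6009, Mul(-1, Rational(-645, 4444))) = Add(-6009, Rational(645, 4444)) = Rational(-26703351, 4444)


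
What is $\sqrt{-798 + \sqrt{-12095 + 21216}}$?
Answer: $\sqrt{-798 + \sqrt{9121}} \approx 26.505 i$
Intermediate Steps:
$\sqrt{-798 + \sqrt{-12095 + 21216}} = \sqrt{-798 + \sqrt{9121}}$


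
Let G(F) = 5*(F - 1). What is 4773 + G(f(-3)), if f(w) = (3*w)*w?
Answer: 4903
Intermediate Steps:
f(w) = 3*w²
G(F) = -5 + 5*F (G(F) = 5*(-1 + F) = -5 + 5*F)
4773 + G(f(-3)) = 4773 + (-5 + 5*(3*(-3)²)) = 4773 + (-5 + 5*(3*9)) = 4773 + (-5 + 5*27) = 4773 + (-5 + 135) = 4773 + 130 = 4903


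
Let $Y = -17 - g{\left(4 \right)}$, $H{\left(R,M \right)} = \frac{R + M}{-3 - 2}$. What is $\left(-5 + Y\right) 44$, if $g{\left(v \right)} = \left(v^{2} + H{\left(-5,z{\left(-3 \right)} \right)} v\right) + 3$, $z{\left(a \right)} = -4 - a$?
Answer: $- \frac{10076}{5} \approx -2015.2$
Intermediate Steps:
$H{\left(R,M \right)} = - \frac{M}{5} - \frac{R}{5}$ ($H{\left(R,M \right)} = \frac{M + R}{-5} = \left(M + R\right) \left(- \frac{1}{5}\right) = - \frac{M}{5} - \frac{R}{5}$)
$g{\left(v \right)} = 3 + v^{2} + \frac{6 v}{5}$ ($g{\left(v \right)} = \left(v^{2} + \left(- \frac{-4 - -3}{5} - -1\right) v\right) + 3 = \left(v^{2} + \left(- \frac{-4 + 3}{5} + 1\right) v\right) + 3 = \left(v^{2} + \left(\left(- \frac{1}{5}\right) \left(-1\right) + 1\right) v\right) + 3 = \left(v^{2} + \left(\frac{1}{5} + 1\right) v\right) + 3 = \left(v^{2} + \frac{6 v}{5}\right) + 3 = 3 + v^{2} + \frac{6 v}{5}$)
$Y = - \frac{204}{5}$ ($Y = -17 - \left(3 + 4^{2} + \frac{6}{5} \cdot 4\right) = -17 - \left(3 + 16 + \frac{24}{5}\right) = -17 - \frac{119}{5} = - \frac{204}{5} \approx -40.8$)
$\left(-5 + Y\right) 44 = \left(-5 - \frac{204}{5}\right) 44 = \left(- \frac{229}{5}\right) 44 = - \frac{10076}{5}$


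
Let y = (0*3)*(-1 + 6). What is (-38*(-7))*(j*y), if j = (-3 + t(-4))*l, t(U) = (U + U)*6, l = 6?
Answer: 0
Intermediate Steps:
t(U) = 12*U (t(U) = (2*U)*6 = 12*U)
y = 0 (y = 0*5 = 0)
j = -306 (j = (-3 + 12*(-4))*6 = (-3 - 48)*6 = -51*6 = -306)
(-38*(-7))*(j*y) = (-38*(-7))*(-306*0) = 266*0 = 0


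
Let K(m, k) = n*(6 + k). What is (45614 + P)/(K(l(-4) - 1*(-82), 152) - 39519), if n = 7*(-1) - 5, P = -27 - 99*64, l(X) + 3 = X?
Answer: -39251/41415 ≈ -0.94775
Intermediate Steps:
l(X) = -3 + X
P = -6363 (P = -27 - 6336 = -6363)
n = -12 (n = -7 - 5 = -12)
K(m, k) = -72 - 12*k (K(m, k) = -12*(6 + k) = -72 - 12*k)
(45614 + P)/(K(l(-4) - 1*(-82), 152) - 39519) = (45614 - 6363)/((-72 - 12*152) - 39519) = 39251/((-72 - 1824) - 39519) = 39251/(-1896 - 39519) = 39251/(-41415) = 39251*(-1/41415) = -39251/41415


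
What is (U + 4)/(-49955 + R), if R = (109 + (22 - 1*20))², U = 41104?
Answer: -20554/18817 ≈ -1.0923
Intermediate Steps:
R = 12321 (R = (109 + (22 - 20))² = (109 + 2)² = 111² = 12321)
(U + 4)/(-49955 + R) = (41104 + 4)/(-49955 + 12321) = 41108/(-37634) = 41108*(-1/37634) = -20554/18817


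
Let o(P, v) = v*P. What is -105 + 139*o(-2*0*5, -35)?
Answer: -105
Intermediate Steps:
o(P, v) = P*v
-105 + 139*o(-2*0*5, -35) = -105 + 139*((-2*0*5)*(-35)) = -105 + 139*((0*5)*(-35)) = -105 + 139*(0*(-35)) = -105 + 139*0 = -105 + 0 = -105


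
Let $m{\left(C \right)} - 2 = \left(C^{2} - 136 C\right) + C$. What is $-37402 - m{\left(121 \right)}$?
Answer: $-35710$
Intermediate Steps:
$m{\left(C \right)} = 2 + C^{2} - 135 C$ ($m{\left(C \right)} = 2 + \left(\left(C^{2} - 136 C\right) + C\right) = 2 + \left(C^{2} - 135 C\right) = 2 + C^{2} - 135 C$)
$-37402 - m{\left(121 \right)} = -37402 - \left(2 + 121^{2} - 16335\right) = -37402 - \left(2 + 14641 - 16335\right) = -37402 - -1692 = -37402 + 1692 = -35710$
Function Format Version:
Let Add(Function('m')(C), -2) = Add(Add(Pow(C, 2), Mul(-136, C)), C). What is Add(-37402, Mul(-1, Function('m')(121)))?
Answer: -35710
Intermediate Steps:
Function('m')(C) = Add(2, Pow(C, 2), Mul(-135, C)) (Function('m')(C) = Add(2, Add(Add(Pow(C, 2), Mul(-136, C)), C)) = Add(2, Add(Pow(C, 2), Mul(-135, C))) = Add(2, Pow(C, 2), Mul(-135, C)))
Add(-37402, Mul(-1, Function('m')(121))) = Add(-37402, Mul(-1, Add(2, Pow(121, 2), Mul(-135, 121)))) = Add(-37402, Mul(-1, Add(2, 14641, -16335))) = Add(-37402, Mul(-1, -1692)) = Add(-37402, 1692) = -35710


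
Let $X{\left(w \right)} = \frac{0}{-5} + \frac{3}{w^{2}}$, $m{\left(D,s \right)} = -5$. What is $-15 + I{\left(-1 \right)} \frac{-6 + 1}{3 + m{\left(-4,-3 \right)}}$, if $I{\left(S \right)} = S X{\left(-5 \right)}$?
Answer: $- \frac{153}{10} \approx -15.3$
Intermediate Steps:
$X{\left(w \right)} = \frac{3}{w^{2}}$ ($X{\left(w \right)} = 0 \left(- \frac{1}{5}\right) + \frac{3}{w^{2}} = 0 + \frac{3}{w^{2}} = \frac{3}{w^{2}}$)
$I{\left(S \right)} = \frac{3 S}{25}$ ($I{\left(S \right)} = S \frac{3}{25} = \frac{3 S}{25}$)
$-15 + I{\left(-1 \right)} \frac{-6 + 1}{3 + m{\left(-4,-3 \right)}} = -15 + \frac{3}{25} \left(-1\right) \frac{-6 + 1}{3 - 5} = -15 - \frac{3 \left(- \frac{5}{-2}\right)}{25} = -15 - \frac{3 \left(\left(-5\right) \left(- \frac{1}{2}\right)\right)}{25} = -15 - \frac{3}{10} = - \frac{153}{10}$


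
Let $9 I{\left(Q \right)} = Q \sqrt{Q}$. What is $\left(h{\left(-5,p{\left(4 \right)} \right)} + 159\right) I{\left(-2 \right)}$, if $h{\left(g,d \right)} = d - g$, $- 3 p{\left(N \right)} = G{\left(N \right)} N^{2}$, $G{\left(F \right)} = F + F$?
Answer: $- \frac{728 i \sqrt{2}}{27} \approx - 38.131 i$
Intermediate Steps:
$I{\left(Q \right)} = \frac{Q^{\frac{3}{2}}}{9}$ ($I{\left(Q \right)} = \frac{Q \sqrt{Q}}{9} = \frac{Q^{\frac{3}{2}}}{9}$)
$G{\left(F \right)} = 2 F$
$p{\left(N \right)} = - \frac{2 N^{3}}{3}$ ($p{\left(N \right)} = - \frac{2 N N^{2}}{3} = - \frac{2 N^{3}}{3}$)
$\left(h{\left(-5,p{\left(4 \right)} \right)} + 159\right) I{\left(-2 \right)} = \left(\left(- \frac{2 \cdot 4^{3}}{3} - -5\right) + 159\right) \frac{\left(-2\right)^{\frac{3}{2}}}{9} = \left(\left(\left(- \frac{2}{3}\right) 64 + 5\right) + 159\right) \frac{\left(-2\right) i \sqrt{2}}{9} = \left(\left(- \frac{128}{3} + 5\right) + 159\right) \left(- \frac{2 i \sqrt{2}}{9}\right) = \left(- \frac{113}{3} + 159\right) \left(- \frac{2 i \sqrt{2}}{9}\right) = \frac{364 \left(- \frac{2 i \sqrt{2}}{9}\right)}{3} = - \frac{728 i \sqrt{2}}{27}$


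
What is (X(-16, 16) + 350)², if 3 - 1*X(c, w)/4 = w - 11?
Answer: 116964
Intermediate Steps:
X(c, w) = 56 - 4*w (X(c, w) = 12 - 4*(w - 11) = 12 - 4*(-11 + w) = 12 + (44 - 4*w) = 56 - 4*w)
(X(-16, 16) + 350)² = ((56 - 4*16) + 350)² = ((56 - 64) + 350)² = (-8 + 350)² = 342² = 116964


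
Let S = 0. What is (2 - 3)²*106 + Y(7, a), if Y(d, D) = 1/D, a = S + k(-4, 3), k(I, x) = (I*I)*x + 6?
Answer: 5725/54 ≈ 106.02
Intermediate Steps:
k(I, x) = 6 + x*I² (k(I, x) = I²*x + 6 = x*I² + 6 = 6 + x*I²)
a = 54 (a = 0 + (6 + 3*(-4)²) = 0 + (6 + 3*16) = 0 + (6 + 48) = 0 + 54 = 54)
(2 - 3)²*106 + Y(7, a) = (2 - 3)²*106 + 1/54 = (-1)²*106 + 1/54 = 1*106 + 1/54 = 106 + 1/54 = 5725/54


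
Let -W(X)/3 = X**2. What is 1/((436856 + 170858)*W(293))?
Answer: -1/156514917558 ≈ -6.3892e-12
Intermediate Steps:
W(X) = -3*X**2
1/((436856 + 170858)*W(293)) = 1/((436856 + 170858)*((-3*293**2))) = 1/(607714*((-3*85849))) = (1/607714)/(-257547) = (1/607714)*(-1/257547) = -1/156514917558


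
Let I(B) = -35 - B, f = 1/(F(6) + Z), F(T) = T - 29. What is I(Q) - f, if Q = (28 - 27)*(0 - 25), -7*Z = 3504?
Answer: -36643/3665 ≈ -9.9981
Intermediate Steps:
Z = -3504/7 (Z = -1/7*3504 = -3504/7 ≈ -500.57)
F(T) = -29 + T
f = -7/3665 (f = 1/((-29 + 6) - 3504/7) = 1/(-23 - 3504/7) = 1/(-3665/7) = -7/3665 ≈ -0.0019100)
Q = -25 (Q = 1*(-25) = -25)
I(Q) - f = (-35 - 1*(-25)) - 1*(-7/3665) = (-35 + 25) + 7/3665 = -10 + 7/3665 = -36643/3665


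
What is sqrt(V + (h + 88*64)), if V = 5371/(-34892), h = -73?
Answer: sqrt(1691906598811)/17446 ≈ 74.558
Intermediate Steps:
V = -5371/34892 (V = 5371*(-1/34892) = -5371/34892 ≈ -0.15393)
sqrt(V + (h + 88*64)) = sqrt(-5371/34892 + (-73 + 88*64)) = sqrt(-5371/34892 + (-73 + 5632)) = sqrt(-5371/34892 + 5559) = sqrt(193959257/34892) = sqrt(1691906598811)/17446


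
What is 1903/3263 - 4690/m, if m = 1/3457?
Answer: -52904093887/3263 ≈ -1.6213e+7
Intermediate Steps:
m = 1/3457 ≈ 0.00028927
1903/3263 - 4690/m = 1903/3263 - 4690/1/3457 = 1903*(1/3263) - 4690*3457 = 1903/3263 - 16213330 = -52904093887/3263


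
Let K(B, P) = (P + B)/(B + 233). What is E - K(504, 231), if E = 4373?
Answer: 3222166/737 ≈ 4372.0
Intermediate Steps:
K(B, P) = (B + P)/(233 + B)
E - K(504, 231) = 4373 - (504 + 231)/(233 + 504) = 4373 - 735/737 = 3222166/737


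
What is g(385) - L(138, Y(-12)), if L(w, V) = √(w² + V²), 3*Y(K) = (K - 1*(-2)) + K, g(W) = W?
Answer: 385 - 2*√42970/3 ≈ 246.81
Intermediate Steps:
Y(K) = ⅔ + 2*K/3 (Y(K) = ((K - 1*(-2)) + K)/3 = ((K + 2) + K)/3 = ((2 + K) + K)/3 = (2 + 2*K)/3 = ⅔ + 2*K/3)
L(w, V) = √(V² + w²)
g(385) - L(138, Y(-12)) = 385 - √((⅔ + (⅔)*(-12))² + 138²) = 385 - √((⅔ - 8)² + 19044) = 385 - √((-22/3)² + 19044) = 385 - √(484/9 + 19044) = 385 - √(171880/9) = 385 - 2*√42970/3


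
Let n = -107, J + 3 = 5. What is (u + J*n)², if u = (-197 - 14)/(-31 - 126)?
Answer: 1114691769/24649 ≈ 45223.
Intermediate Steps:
J = 2 (J = -3 + 5 = 2)
u = 211/157 (u = -211/(-157) = -211*(-1/157) = 211/157 ≈ 1.3439)
(u + J*n)² = (211/157 + 2*(-107))² = (211/157 - 214)² = (-33387/157)² = 1114691769/24649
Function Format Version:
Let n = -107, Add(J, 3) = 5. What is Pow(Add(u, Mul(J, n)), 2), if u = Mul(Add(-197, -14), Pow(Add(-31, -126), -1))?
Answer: Rational(1114691769, 24649) ≈ 45223.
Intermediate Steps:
J = 2 (J = Add(-3, 5) = 2)
u = Rational(211, 157) (u = Mul(-211, Pow(-157, -1)) = Mul(-211, Rational(-1, 157)) = Rational(211, 157) ≈ 1.3439)
Pow(Add(u, Mul(J, n)), 2) = Pow(Add(Rational(211, 157), Mul(2, -107)), 2) = Pow(Add(Rational(211, 157), -214), 2) = Pow(Rational(-33387, 157), 2) = Rational(1114691769, 24649)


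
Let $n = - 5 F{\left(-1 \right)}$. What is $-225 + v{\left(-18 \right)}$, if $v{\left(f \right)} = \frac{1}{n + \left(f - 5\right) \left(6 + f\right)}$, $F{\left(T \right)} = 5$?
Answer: $- \frac{56474}{251} \approx -225.0$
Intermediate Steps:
$n = -25$ ($n = \left(-5\right) 5 = -25$)
$v{\left(f \right)} = \frac{1}{-25 + \left(-5 + f\right) \left(6 + f\right)}$ ($v{\left(f \right)} = \frac{1}{-25 + \left(f - 5\right) \left(6 + f\right)} = \frac{1}{-25 + \left(-5 + f\right) \left(6 + f\right)}$)
$-225 + v{\left(-18 \right)} = -225 + \frac{1}{-55 - 18 + \left(-18\right)^{2}} = -225 + \frac{1}{-55 - 18 + 324} = -225 + \frac{1}{251} = - \frac{56474}{251}$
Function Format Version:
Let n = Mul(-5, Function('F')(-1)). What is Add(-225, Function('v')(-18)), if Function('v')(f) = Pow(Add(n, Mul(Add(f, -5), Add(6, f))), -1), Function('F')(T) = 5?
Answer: Rational(-56474, 251) ≈ -225.00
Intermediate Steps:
n = -25 (n = Mul(-5, 5) = -25)
Function('v')(f) = Pow(Add(-25, Mul(Add(-5, f), Add(6, f))), -1) (Function('v')(f) = Pow(Add(-25, Mul(Add(f, -5), Add(6, f))), -1) = Pow(Add(-25, Mul(Add(-5, f), Add(6, f))), -1))
Add(-225, Function('v')(-18)) = Add(-225, Pow(Add(-55, -18, Pow(-18, 2)), -1)) = Add(-225, Pow(Add(-55, -18, 324), -1)) = Add(-225, Pow(251, -1)) = Add(-225, Rational(1, 251)) = Rational(-56474, 251)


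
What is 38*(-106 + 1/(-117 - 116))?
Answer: -938562/233 ≈ -4028.2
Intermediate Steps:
38*(-106 + 1/(-117 - 116)) = 38*(-106 + 1/(-233)) = 38*(-106 - 1/233) = 38*(-24699/233) = -938562/233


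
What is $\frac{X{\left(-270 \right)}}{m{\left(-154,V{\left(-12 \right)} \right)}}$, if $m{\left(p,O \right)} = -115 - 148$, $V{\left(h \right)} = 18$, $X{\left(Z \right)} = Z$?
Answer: $\frac{270}{263} \approx 1.0266$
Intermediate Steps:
$m{\left(p,O \right)} = -263$
$\frac{X{\left(-270 \right)}}{m{\left(-154,V{\left(-12 \right)} \right)}} = - \frac{270}{-263} = \left(-270\right) \left(- \frac{1}{263}\right) = \frac{270}{263}$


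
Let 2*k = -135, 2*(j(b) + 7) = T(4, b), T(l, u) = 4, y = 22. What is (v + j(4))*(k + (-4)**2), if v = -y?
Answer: 2781/2 ≈ 1390.5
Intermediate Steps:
v = -22 (v = -1*22 = -22)
j(b) = -5 (j(b) = -7 + (1/2)*4 = -7 + 2 = -5)
k = -135/2 (k = (1/2)*(-135) = -135/2 ≈ -67.500)
(v + j(4))*(k + (-4)**2) = (-22 - 5)*(-135/2 + (-4)**2) = -27*(-135/2 + 16) = -27*(-103/2) = 2781/2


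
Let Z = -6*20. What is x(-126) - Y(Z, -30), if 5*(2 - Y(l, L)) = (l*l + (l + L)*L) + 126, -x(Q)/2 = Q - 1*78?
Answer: 21056/5 ≈ 4211.2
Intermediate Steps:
Z = -120
x(Q) = 156 - 2*Q (x(Q) = -2*(Q - 1*78) = -2*(Q - 78) = -2*(-78 + Q) = 156 - 2*Q)
Y(l, L) = -116/5 - l²/5 - L*(L + l)/5 (Y(l, L) = 2 - ((l*l + (l + L)*L) + 126)/5 = 2 - ((l² + (L + l)*L) + 126)/5 = 2 - ((l² + L*(L + l)) + 126)/5 = 2 - (126 + l² + L*(L + l))/5 = 2 + (-126/5 - l²/5 - L*(L + l)/5) = -116/5 - l²/5 - L*(L + l)/5)
x(-126) - Y(Z, -30) = (156 - 2*(-126)) - (-116/5 - ⅕*(-30)² - ⅕*(-120)² - ⅕*(-30)*(-120)) = (156 + 252) - (-116/5 - ⅕*900 - ⅕*14400 - 720) = 408 - (-116/5 - 180 - 2880 - 720) = 408 - 1*(-19016/5) = 408 + 19016/5 = 21056/5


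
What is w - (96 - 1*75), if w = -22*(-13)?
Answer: 265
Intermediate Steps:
w = 286
w - (96 - 1*75) = 286 - (96 - 1*75) = 286 - (96 - 75) = 286 - 1*21 = 286 - 21 = 265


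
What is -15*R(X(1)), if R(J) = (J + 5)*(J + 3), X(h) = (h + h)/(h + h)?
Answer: -360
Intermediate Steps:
X(h) = 1 (X(h) = (2*h)/((2*h)) = (2*h)*(1/(2*h)) = 1)
R(J) = (3 + J)*(5 + J) (R(J) = (5 + J)*(3 + J) = (3 + J)*(5 + J))
-15*R(X(1)) = -15*(15 + 1² + 8*1) = -15*(15 + 1 + 8) = -15*24 = -360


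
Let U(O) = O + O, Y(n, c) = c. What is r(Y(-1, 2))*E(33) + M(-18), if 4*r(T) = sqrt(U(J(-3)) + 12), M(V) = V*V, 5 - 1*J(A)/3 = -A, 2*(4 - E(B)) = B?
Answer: 324 - 25*sqrt(6)/4 ≈ 308.69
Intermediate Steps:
E(B) = 4 - B/2
J(A) = 15 + 3*A (J(A) = 15 - (-3)*A = 15 + 3*A)
U(O) = 2*O
M(V) = V**2
r(T) = sqrt(6)/2 (r(T) = sqrt(2*(15 + 3*(-3)) + 12)/4 = sqrt(2*(15 - 9) + 12)/4 = sqrt(2*6 + 12)/4 = sqrt(12 + 12)/4 = sqrt(24)/4 = (2*sqrt(6))/4 = sqrt(6)/2)
r(Y(-1, 2))*E(33) + M(-18) = (sqrt(6)/2)*(4 - 1/2*33) + (-18)**2 = (sqrt(6)/2)*(4 - 33/2) + 324 = (sqrt(6)/2)*(-25/2) + 324 = -25*sqrt(6)/4 + 324 = 324 - 25*sqrt(6)/4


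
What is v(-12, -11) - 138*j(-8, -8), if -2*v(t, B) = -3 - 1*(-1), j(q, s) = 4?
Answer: -551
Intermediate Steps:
v(t, B) = 1 (v(t, B) = -(-3 - 1*(-1))/2 = -(-3 + 1)/2 = -½*(-2) = 1)
v(-12, -11) - 138*j(-8, -8) = 1 - 138*4 = 1 - 552 = -551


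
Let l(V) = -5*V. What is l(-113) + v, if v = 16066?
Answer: 16631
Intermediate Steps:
l(-113) + v = -5*(-113) + 16066 = 565 + 16066 = 16631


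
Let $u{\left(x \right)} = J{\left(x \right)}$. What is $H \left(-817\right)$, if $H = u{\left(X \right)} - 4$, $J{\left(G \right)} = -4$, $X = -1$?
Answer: $6536$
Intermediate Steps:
$u{\left(x \right)} = -4$
$H = -8$ ($H = -4 - 4 = -8$)
$H \left(-817\right) = \left(-8\right) \left(-817\right) = 6536$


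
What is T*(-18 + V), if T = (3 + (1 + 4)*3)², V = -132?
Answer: -48600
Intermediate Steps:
T = 324 (T = (3 + 5*3)² = (3 + 15)² = 18² = 324)
T*(-18 + V) = 324*(-18 - 132) = 324*(-150) = -48600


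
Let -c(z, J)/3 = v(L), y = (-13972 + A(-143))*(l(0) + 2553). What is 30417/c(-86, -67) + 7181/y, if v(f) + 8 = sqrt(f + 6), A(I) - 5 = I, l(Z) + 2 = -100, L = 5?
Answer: 65235939389/42626310 + 10139*sqrt(11)/53 ≈ 2164.9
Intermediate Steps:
l(Z) = -102 (l(Z) = -2 - 100 = -102)
A(I) = 5 + I
v(f) = -8 + sqrt(6 + f) (v(f) = -8 + sqrt(f + 6) = -8 + sqrt(6 + f))
y = -34583610 (y = (-13972 + (5 - 143))*(-102 + 2553) = (-13972 - 138)*2451 = -14110*2451 = -34583610)
c(z, J) = 24 - 3*sqrt(11) (c(z, J) = -3*(-8 + sqrt(6 + 5)) = -3*(-8 + sqrt(11)) = 24 - 3*sqrt(11))
30417/c(-86, -67) + 7181/y = 30417/(24 - 3*sqrt(11)) + 7181/(-34583610) = 30417/(24 - 3*sqrt(11)) + 7181*(-1/34583610) = 30417/(24 - 3*sqrt(11)) - 167/804270 = -167/804270 + 30417/(24 - 3*sqrt(11))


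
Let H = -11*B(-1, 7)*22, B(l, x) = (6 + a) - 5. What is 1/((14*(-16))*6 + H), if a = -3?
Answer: -1/860 ≈ -0.0011628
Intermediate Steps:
B(l, x) = -2 (B(l, x) = (6 - 3) - 5 = 3 - 5 = -2)
H = 484 (H = -11*(-2)*22 = 22*22 = 484)
1/((14*(-16))*6 + H) = 1/((14*(-16))*6 + 484) = 1/(-224*6 + 484) = 1/(-1344 + 484) = 1/(-860) = -1/860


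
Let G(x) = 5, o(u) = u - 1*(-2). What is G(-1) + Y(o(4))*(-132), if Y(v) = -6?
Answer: 797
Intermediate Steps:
o(u) = 2 + u (o(u) = u + 2 = 2 + u)
G(-1) + Y(o(4))*(-132) = 5 - 6*(-132) = 5 + 792 = 797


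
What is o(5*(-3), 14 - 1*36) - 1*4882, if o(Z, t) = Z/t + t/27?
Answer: -2899987/594 ≈ -4882.1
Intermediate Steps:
o(Z, t) = t/27 + Z/t (o(Z, t) = Z/t + t*(1/27) = Z/t + t/27 = t/27 + Z/t)
o(5*(-3), 14 - 1*36) - 1*4882 = ((14 - 1*36)/27 + (5*(-3))/(14 - 1*36)) - 1*4882 = ((14 - 36)/27 - 15/(14 - 36)) - 4882 = ((1/27)*(-22) - 15/(-22)) - 4882 = (-22/27 - 15*(-1/22)) - 4882 = (-22/27 + 15/22) - 4882 = -79/594 - 4882 = -2899987/594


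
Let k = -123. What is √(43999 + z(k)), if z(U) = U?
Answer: 2*√10969 ≈ 209.47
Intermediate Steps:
√(43999 + z(k)) = √(43999 - 123) = √43876 = 2*√10969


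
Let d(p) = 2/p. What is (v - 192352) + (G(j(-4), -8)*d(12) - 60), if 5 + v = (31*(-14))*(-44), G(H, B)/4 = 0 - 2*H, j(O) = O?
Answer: -519947/3 ≈ -1.7332e+5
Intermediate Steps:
G(H, B) = -8*H (G(H, B) = 4*(0 - 2*H) = 4*(-2*H) = -8*H)
v = 19091 (v = -5 + (31*(-14))*(-44) = -5 - 434*(-44) = -5 + 19096 = 19091)
(v - 192352) + (G(j(-4), -8)*d(12) - 60) = (19091 - 192352) + ((-8*(-4))*(2/12) - 60) = -173261 + (32*(2*(1/12)) - 60) = -173261 + (32*(⅙) - 60) = -173261 + (16/3 - 60) = -173261 - 164/3 = -519947/3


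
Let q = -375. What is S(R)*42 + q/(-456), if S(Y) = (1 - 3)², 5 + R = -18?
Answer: 25661/152 ≈ 168.82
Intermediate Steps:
R = -23 (R = -5 - 18 = -23)
S(Y) = 4 (S(Y) = (-2)² = 4)
S(R)*42 + q/(-456) = 4*42 - 375/(-456) = 168 - 375*(-1/456) = 168 + 125/152 = 25661/152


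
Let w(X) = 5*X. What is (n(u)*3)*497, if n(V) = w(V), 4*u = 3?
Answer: 22365/4 ≈ 5591.3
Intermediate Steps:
u = 3/4 (u = (1/4)*3 = 3/4 ≈ 0.75000)
n(V) = 5*V
(n(u)*3)*497 = ((5*(3/4))*3)*497 = ((15/4)*3)*497 = (45/4)*497 = 22365/4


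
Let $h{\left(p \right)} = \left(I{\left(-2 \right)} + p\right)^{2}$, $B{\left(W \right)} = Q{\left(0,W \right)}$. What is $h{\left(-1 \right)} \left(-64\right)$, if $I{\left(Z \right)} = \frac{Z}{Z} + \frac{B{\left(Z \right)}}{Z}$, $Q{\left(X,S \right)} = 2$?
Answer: $-64$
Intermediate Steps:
$B{\left(W \right)} = 2$
$I{\left(Z \right)} = 1 + \frac{2}{Z}$ ($I{\left(Z \right)} = \frac{Z}{Z} + \frac{2}{Z} = 1 + \frac{2}{Z}$)
$h{\left(p \right)} = p^{2}$ ($h{\left(p \right)} = \left(\frac{2 - 2}{-2} + p\right)^{2} = \left(\left(- \frac{1}{2}\right) 0 + p\right)^{2} = \left(0 + p\right)^{2} = p^{2}$)
$h{\left(-1 \right)} \left(-64\right) = \left(-1\right)^{2} \left(-64\right) = 1 \left(-64\right) = -64$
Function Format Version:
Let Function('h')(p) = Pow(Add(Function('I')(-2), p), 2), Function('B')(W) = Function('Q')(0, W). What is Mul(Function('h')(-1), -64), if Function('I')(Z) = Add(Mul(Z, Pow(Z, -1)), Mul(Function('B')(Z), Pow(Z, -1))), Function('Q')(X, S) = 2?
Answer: -64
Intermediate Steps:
Function('B')(W) = 2
Function('I')(Z) = Add(1, Mul(2, Pow(Z, -1))) (Function('I')(Z) = Add(Mul(Z, Pow(Z, -1)), Mul(2, Pow(Z, -1))) = Add(1, Mul(2, Pow(Z, -1))))
Function('h')(p) = Pow(p, 2) (Function('h')(p) = Pow(Add(Mul(Pow(-2, -1), Add(2, -2)), p), 2) = Pow(Add(Mul(Rational(-1, 2), 0), p), 2) = Pow(Add(0, p), 2) = Pow(p, 2))
Mul(Function('h')(-1), -64) = Mul(Pow(-1, 2), -64) = Mul(1, -64) = -64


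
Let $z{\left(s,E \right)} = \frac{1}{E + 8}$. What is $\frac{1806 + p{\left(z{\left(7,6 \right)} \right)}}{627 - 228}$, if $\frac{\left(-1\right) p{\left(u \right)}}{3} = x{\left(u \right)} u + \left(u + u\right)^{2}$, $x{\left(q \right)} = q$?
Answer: $\frac{117987}{26068} \approx 4.5261$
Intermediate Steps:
$z{\left(s,E \right)} = \frac{1}{8 + E}$
$p{\left(u \right)} = - 15 u^{2}$ ($p{\left(u \right)} = - 3 \left(u u + \left(u + u\right)^{2}\right) = - 3 \left(u^{2} + \left(2 u\right)^{2}\right) = - 3 \left(u^{2} + 4 u^{2}\right) = - 3 \cdot 5 u^{2} = - 15 u^{2}$)
$\frac{1806 + p{\left(z{\left(7,6 \right)} \right)}}{627 - 228} = \frac{1806 - 15 \left(\frac{1}{8 + 6}\right)^{2}}{627 - 228} = \frac{1806 - 15 \left(\frac{1}{14}\right)^{2}}{399} = \left(1806 - \frac{15}{196}\right) \frac{1}{399} = \frac{353961}{196} \cdot \frac{1}{399} = \frac{117987}{26068}$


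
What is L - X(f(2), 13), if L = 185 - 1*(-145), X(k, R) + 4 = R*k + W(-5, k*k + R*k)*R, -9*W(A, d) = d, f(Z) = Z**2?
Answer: 3422/9 ≈ 380.22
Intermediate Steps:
W(A, d) = -d/9
X(k, R) = -4 + R*k + R*(-k**2/9 - R*k/9) (X(k, R) = -4 + (R*k + (-(k*k + R*k)/9)*R) = -4 + (R*k + (-(k**2 + R*k)/9)*R) = -4 + (R*k + (-k**2/9 - R*k/9)*R) = -4 + (R*k + R*(-k**2/9 - R*k/9)) = -4 + R*k + R*(-k**2/9 - R*k/9))
L = 330 (L = 185 + 145 = 330)
L - X(f(2), 13) = 330 - (-4 + 13*2**2 - 1/9*13*2**2*(13 + 2**2)) = 330 - (-4 + 13*4 - 1/9*13*4*(13 + 4)) = 330 - (-4 + 52 - 1/9*13*4*17) = 330 - (-4 + 52 - 884/9) = 330 - 1*(-452/9) = 330 + 452/9 = 3422/9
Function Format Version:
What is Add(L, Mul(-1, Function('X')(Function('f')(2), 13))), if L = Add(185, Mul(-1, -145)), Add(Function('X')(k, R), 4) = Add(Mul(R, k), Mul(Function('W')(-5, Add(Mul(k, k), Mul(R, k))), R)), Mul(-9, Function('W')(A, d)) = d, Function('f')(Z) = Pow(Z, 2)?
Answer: Rational(3422, 9) ≈ 380.22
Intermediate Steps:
Function('W')(A, d) = Mul(Rational(-1, 9), d)
Function('X')(k, R) = Add(-4, Mul(R, k), Mul(R, Add(Mul(Rational(-1, 9), Pow(k, 2)), Mul(Rational(-1, 9), R, k)))) (Function('X')(k, R) = Add(-4, Add(Mul(R, k), Mul(Mul(Rational(-1, 9), Add(Mul(k, k), Mul(R, k))), R))) = Add(-4, Add(Mul(R, k), Mul(Mul(Rational(-1, 9), Add(Pow(k, 2), Mul(R, k))), R))) = Add(-4, Add(Mul(R, k), Mul(Add(Mul(Rational(-1, 9), Pow(k, 2)), Mul(Rational(-1, 9), R, k)), R))) = Add(-4, Add(Mul(R, k), Mul(R, Add(Mul(Rational(-1, 9), Pow(k, 2)), Mul(Rational(-1, 9), R, k))))) = Add(-4, Mul(R, k), Mul(R, Add(Mul(Rational(-1, 9), Pow(k, 2)), Mul(Rational(-1, 9), R, k)))))
L = 330 (L = Add(185, 145) = 330)
Add(L, Mul(-1, Function('X')(Function('f')(2), 13))) = Add(330, Mul(-1, Add(-4, Mul(13, Pow(2, 2)), Mul(Rational(-1, 9), 13, Pow(2, 2), Add(13, Pow(2, 2)))))) = Add(330, Mul(-1, Add(-4, Mul(13, 4), Mul(Rational(-1, 9), 13, 4, Add(13, 4))))) = Add(330, Mul(-1, Add(-4, 52, Mul(Rational(-1, 9), 13, 4, 17)))) = Add(330, Mul(-1, Add(-4, 52, Rational(-884, 9)))) = Add(330, Mul(-1, Rational(-452, 9))) = Add(330, Rational(452, 9)) = Rational(3422, 9)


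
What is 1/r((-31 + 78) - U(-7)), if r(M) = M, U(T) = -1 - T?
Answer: 1/41 ≈ 0.024390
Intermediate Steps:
1/r((-31 + 78) - U(-7)) = 1/((-31 + 78) - (-1 - 1*(-7))) = 1/(47 - (-1 + 7)) = 1/(47 - 1*6) = 1/(47 - 6) = 1/41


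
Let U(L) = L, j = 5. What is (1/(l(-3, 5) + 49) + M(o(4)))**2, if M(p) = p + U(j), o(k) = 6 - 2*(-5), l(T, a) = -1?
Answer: 1018081/2304 ≈ 441.88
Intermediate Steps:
o(k) = 16 (o(k) = 6 + 10 = 16)
M(p) = 5 + p (M(p) = p + 5 = 5 + p)
(1/(l(-3, 5) + 49) + M(o(4)))**2 = (1/(-1 + 49) + (5 + 16))**2 = (1/48 + 21)**2 = (1009/48)**2 = 1018081/2304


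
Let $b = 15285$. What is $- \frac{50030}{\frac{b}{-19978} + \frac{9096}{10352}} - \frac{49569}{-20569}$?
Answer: $- \frac{6650703686487929}{15098653881} \approx -4.4048 \cdot 10^{5}$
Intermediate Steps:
$- \frac{50030}{\frac{b}{-19978} + \frac{9096}{10352}} - \frac{49569}{-20569} = - \frac{50030}{\frac{15285}{-19978} + \frac{9096}{10352}} - \frac{49569}{-20569} = - \frac{50030}{15285 \left(- \frac{1}{19978}\right) + 9096 \cdot \frac{1}{10352}} - - \frac{49569}{20569} = - \frac{50030}{- \frac{15285}{19978} + \frac{1137}{1294}} + \frac{49569}{20569} = - \frac{50030}{\frac{734049}{6462883}} + \frac{49569}{20569} = \left(-50030\right) \frac{6462883}{734049} + \frac{49569}{20569} = - \frac{323338036490}{734049} + \frac{49569}{20569} = - \frac{6650703686487929}{15098653881}$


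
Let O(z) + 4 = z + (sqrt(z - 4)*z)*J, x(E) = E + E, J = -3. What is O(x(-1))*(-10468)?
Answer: 62808 - 62808*I*sqrt(6) ≈ 62808.0 - 1.5385e+5*I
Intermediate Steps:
x(E) = 2*E
O(z) = -4 + z - 3*z*sqrt(-4 + z) (O(z) = -4 + (z + (sqrt(z - 4)*z)*(-3)) = -4 + (z + (sqrt(-4 + z)*z)*(-3)) = -4 + (z + (z*sqrt(-4 + z))*(-3)) = -4 + (z - 3*z*sqrt(-4 + z)) = -4 + z - 3*z*sqrt(-4 + z))
O(x(-1))*(-10468) = (-4 + 2*(-1) - 3*2*(-1)*sqrt(-4 + 2*(-1)))*(-10468) = (-4 - 2 - 3*(-2)*sqrt(-4 - 2))*(-10468) = (-4 - 2 - 3*(-2)*sqrt(-6))*(-10468) = (-4 - 2 - 3*(-2)*I*sqrt(6))*(-10468) = (-4 - 2 + 6*I*sqrt(6))*(-10468) = (-6 + 6*I*sqrt(6))*(-10468) = 62808 - 62808*I*sqrt(6)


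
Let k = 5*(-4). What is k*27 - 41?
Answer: -581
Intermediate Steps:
k = -20
k*27 - 41 = -20*27 - 41 = -540 - 41 = -581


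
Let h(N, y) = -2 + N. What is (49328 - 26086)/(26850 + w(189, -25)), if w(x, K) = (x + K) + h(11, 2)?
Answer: 23242/27023 ≈ 0.86008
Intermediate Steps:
w(x, K) = 9 + K + x (w(x, K) = (x + K) + (-2 + 11) = (K + x) + 9 = 9 + K + x)
(49328 - 26086)/(26850 + w(189, -25)) = (49328 - 26086)/(26850 + (9 - 25 + 189)) = 23242/(26850 + 173) = 23242/27023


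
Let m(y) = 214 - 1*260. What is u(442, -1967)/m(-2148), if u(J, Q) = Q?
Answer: 1967/46 ≈ 42.761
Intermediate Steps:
m(y) = -46 (m(y) = 214 - 260 = -46)
u(442, -1967)/m(-2148) = -1967/(-46) = -1967*(-1/46) = 1967/46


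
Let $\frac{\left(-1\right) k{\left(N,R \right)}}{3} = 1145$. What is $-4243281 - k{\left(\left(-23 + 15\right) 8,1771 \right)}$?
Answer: $-4239846$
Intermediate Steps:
$k{\left(N,R \right)} = -3435$ ($k{\left(N,R \right)} = \left(-3\right) 1145 = -3435$)
$-4243281 - k{\left(\left(-23 + 15\right) 8,1771 \right)} = -4243281 - -3435 = -4243281 + 3435 = -4239846$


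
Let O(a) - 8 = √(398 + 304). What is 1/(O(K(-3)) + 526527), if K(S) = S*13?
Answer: 526535/277239105523 - 3*√78/277239105523 ≈ 1.8991e-6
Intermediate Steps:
K(S) = 13*S
O(a) = 8 + 3*√78 (O(a) = 8 + √(398 + 304) = 8 + √702 = 8 + 3*√78)
1/(O(K(-3)) + 526527) = 1/((8 + 3*√78) + 526527) = 1/(526535 + 3*√78)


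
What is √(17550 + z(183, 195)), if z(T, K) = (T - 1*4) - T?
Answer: √17546 ≈ 132.46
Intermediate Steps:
z(T, K) = -4 (z(T, K) = (T - 4) - T = (-4 + T) - T = -4)
√(17550 + z(183, 195)) = √(17550 - 4) = √17546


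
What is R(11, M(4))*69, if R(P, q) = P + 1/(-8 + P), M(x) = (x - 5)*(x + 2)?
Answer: 782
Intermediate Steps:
M(x) = (-5 + x)*(2 + x)
R(11, M(4))*69 = ((1 + 11**2 - 8*11)/(-8 + 11))*69 = ((1 + 121 - 88)/3)*69 = ((1/3)*34)*69 = (34/3)*69 = 782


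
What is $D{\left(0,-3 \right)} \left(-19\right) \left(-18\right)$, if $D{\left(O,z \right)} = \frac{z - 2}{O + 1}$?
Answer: $-1710$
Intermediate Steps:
$D{\left(O,z \right)} = \frac{-2 + z}{1 + O}$
$D{\left(0,-3 \right)} \left(-19\right) \left(-18\right) = \frac{-2 - 3}{1 + 0} \left(-19\right) \left(-18\right) = 1^{-1} \left(-5\right) \left(-19\right) \left(-18\right) = 1 \left(-5\right) \left(-19\right) \left(-18\right) = \left(-5\right) \left(-19\right) \left(-18\right) = 95 \left(-18\right) = -1710$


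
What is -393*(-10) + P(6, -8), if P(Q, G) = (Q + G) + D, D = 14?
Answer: 3942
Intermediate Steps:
P(Q, G) = 14 + G + Q (P(Q, G) = (Q + G) + 14 = (G + Q) + 14 = 14 + G + Q)
-393*(-10) + P(6, -8) = -393*(-10) + (14 - 8 + 6) = 3930 + 12 = 3942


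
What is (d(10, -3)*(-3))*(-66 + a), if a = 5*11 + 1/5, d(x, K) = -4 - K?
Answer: -162/5 ≈ -32.400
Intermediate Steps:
a = 276/5 (a = 55 + ⅕ = 276/5 ≈ 55.200)
(d(10, -3)*(-3))*(-66 + a) = ((-4 - 1*(-3))*(-3))*(-66 + 276/5) = ((-4 + 3)*(-3))*(-54/5) = -1*(-3)*(-54/5) = 3*(-54/5) = -162/5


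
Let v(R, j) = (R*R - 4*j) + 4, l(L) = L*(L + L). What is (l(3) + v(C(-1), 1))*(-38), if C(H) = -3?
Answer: -1026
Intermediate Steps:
l(L) = 2*L**2 (l(L) = L*(2*L) = 2*L**2)
v(R, j) = 4 + R**2 - 4*j (v(R, j) = (R**2 - 4*j) + 4 = 4 + R**2 - 4*j)
(l(3) + v(C(-1), 1))*(-38) = (2*3**2 + (4 + (-3)**2 - 4*1))*(-38) = (2*9 + (4 + 9 - 4))*(-38) = (18 + 9)*(-38) = 27*(-38) = -1026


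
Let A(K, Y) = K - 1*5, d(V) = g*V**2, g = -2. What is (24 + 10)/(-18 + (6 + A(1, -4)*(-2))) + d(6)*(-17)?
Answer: 2431/2 ≈ 1215.5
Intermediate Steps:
d(V) = -2*V**2
A(K, Y) = -5 + K (A(K, Y) = K - 5 = -5 + K)
(24 + 10)/(-18 + (6 + A(1, -4)*(-2))) + d(6)*(-17) = (24 + 10)/(-18 + (6 + (-5 + 1)*(-2))) - 2*6**2*(-17) = 34/(-18 + (6 - 4*(-2))) - 2*36*(-17) = 34/(-18 + (6 + 8)) - 72*(-17) = 34/(-18 + 14) + 1224 = 34/(-4) + 1224 = 34*(-1/4) + 1224 = -17/2 + 1224 = 2431/2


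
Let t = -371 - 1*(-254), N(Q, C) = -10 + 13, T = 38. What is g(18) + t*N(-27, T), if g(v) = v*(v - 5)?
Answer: -117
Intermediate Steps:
N(Q, C) = 3
g(v) = v*(-5 + v)
t = -117 (t = -371 + 254 = -117)
g(18) + t*N(-27, T) = 18*(-5 + 18) - 117*3 = 18*13 - 351 = 234 - 351 = -117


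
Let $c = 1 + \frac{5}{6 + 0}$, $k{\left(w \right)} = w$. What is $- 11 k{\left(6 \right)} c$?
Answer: $-121$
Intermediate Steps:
$c = \frac{11}{6}$ ($c = 1 + \frac{5}{6} = \frac{11}{6} \approx 1.8333$)
$- 11 k{\left(6 \right)} c = \left(-11\right) 6 \cdot \frac{11}{6} = \left(-66\right) \frac{11}{6} = -121$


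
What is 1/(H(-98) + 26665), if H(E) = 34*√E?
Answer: 26665/711135513 - 238*I*√2/711135513 ≈ 3.7496e-5 - 4.733e-7*I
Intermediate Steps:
1/(H(-98) + 26665) = 1/(34*√(-98) + 26665) = 1/(34*(7*I*√2) + 26665) = 1/(238*I*√2 + 26665) = 1/(26665 + 238*I*√2)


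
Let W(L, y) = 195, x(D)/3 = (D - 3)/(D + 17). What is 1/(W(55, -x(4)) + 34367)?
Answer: 1/34562 ≈ 2.8934e-5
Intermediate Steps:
x(D) = 3*(-3 + D)/(17 + D) (x(D) = 3*((D - 3)/(D + 17)) = 3*((-3 + D)/(17 + D)) = 3*(-3 + D)/(17 + D))
1/(W(55, -x(4)) + 34367) = 1/(195 + 34367) = 1/34562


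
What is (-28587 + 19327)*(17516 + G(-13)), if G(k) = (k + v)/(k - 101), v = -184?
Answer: -9246207230/57 ≈ -1.6221e+8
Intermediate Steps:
G(k) = (-184 + k)/(-101 + k) (G(k) = (k - 184)/(k - 101) = (-184 + k)/(-101 + k))
(-28587 + 19327)*(17516 + G(-13)) = (-28587 + 19327)*(17516 + (-184 - 13)/(-101 - 13)) = -9260*(17516 - 197/(-114)) = -9260*(17516 - 1/114*(-197)) = -9260*(17516 + 197/114) = -9260*1997021/114 = -9246207230/57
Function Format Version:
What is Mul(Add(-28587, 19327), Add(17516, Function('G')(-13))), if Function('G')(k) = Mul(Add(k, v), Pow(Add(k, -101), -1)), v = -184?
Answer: Rational(-9246207230, 57) ≈ -1.6221e+8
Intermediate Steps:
Function('G')(k) = Mul(Pow(Add(-101, k), -1), Add(-184, k)) (Function('G')(k) = Mul(Add(k, -184), Pow(Add(k, -101), -1)) = Mul(Add(-184, k), Pow(Add(-101, k), -1)) = Mul(Pow(Add(-101, k), -1), Add(-184, k)))
Mul(Add(-28587, 19327), Add(17516, Function('G')(-13))) = Mul(Add(-28587, 19327), Add(17516, Mul(Pow(Add(-101, -13), -1), Add(-184, -13)))) = Mul(-9260, Add(17516, Mul(Pow(-114, -1), -197))) = Mul(-9260, Add(17516, Mul(Rational(-1, 114), -197))) = Mul(-9260, Add(17516, Rational(197, 114))) = Mul(-9260, Rational(1997021, 114)) = Rational(-9246207230, 57)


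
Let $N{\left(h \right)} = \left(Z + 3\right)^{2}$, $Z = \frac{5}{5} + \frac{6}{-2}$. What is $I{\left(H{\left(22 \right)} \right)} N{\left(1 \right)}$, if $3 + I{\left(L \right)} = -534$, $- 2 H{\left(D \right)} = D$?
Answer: $-537$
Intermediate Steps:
$H{\left(D \right)} = - \frac{D}{2}$
$Z = -2$ ($Z = 5 \cdot \frac{1}{5} + 6 \left(- \frac{1}{2}\right) = 1 - 3 = -2$)
$I{\left(L \right)} = -537$ ($I{\left(L \right)} = -3 - 534 = -537$)
$N{\left(h \right)} = 1$ ($N{\left(h \right)} = \left(-2 + 3\right)^{2} = 1^{2} = 1$)
$I{\left(H{\left(22 \right)} \right)} N{\left(1 \right)} = \left(-537\right) 1 = -537$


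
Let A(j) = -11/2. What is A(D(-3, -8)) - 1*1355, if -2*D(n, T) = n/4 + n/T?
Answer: -2721/2 ≈ -1360.5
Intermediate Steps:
D(n, T) = -n/8 - n/(2*T) (D(n, T) = -(n/4 + n/T)/2 = -n/8 - n/(2*T))
A(j) = -11/2 (A(j) = -11*1/2 = -11/2)
A(D(-3, -8)) - 1*1355 = -11/2 - 1*1355 = -11/2 - 1355 = -2721/2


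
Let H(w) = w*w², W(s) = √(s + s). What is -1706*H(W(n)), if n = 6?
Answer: -40944*√3 ≈ -70917.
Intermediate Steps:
W(s) = √2*√s (W(s) = √(2*s) = √2*√s)
H(w) = w³
-1706*H(W(n)) = -1706*24*√3 = -40944*√3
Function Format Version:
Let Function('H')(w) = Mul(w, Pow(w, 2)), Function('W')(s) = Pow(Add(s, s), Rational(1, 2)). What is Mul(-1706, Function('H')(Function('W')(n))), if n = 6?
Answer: Mul(-40944, Pow(3, Rational(1, 2))) ≈ -70917.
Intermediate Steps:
Function('W')(s) = Mul(Pow(2, Rational(1, 2)), Pow(s, Rational(1, 2))) (Function('W')(s) = Pow(Mul(2, s), Rational(1, 2)) = Mul(Pow(2, Rational(1, 2)), Pow(s, Rational(1, 2))))
Function('H')(w) = Pow(w, 3)
Mul(-1706, Function('H')(Function('W')(n))) = Mul(-1706, Pow(Mul(Pow(2, Rational(1, 2)), Pow(6, Rational(1, 2))), 3)) = Mul(-1706, Pow(Mul(2, Pow(3, Rational(1, 2))), 3)) = Mul(-1706, Mul(24, Pow(3, Rational(1, 2)))) = Mul(-40944, Pow(3, Rational(1, 2)))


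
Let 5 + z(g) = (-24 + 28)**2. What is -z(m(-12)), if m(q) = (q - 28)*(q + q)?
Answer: -11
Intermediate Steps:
m(q) = 2*q*(-28 + q) (m(q) = (-28 + q)*(2*q) = 2*q*(-28 + q))
z(g) = 11 (z(g) = -5 + (-24 + 28)**2 = -5 + 4**2 = -5 + 16 = 11)
-z(m(-12)) = -1*11 = -11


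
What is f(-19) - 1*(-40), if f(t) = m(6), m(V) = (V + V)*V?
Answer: 112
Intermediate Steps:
m(V) = 2*V² (m(V) = (2*V)*V = 2*V²)
f(t) = 72 (f(t) = 2*6² = 2*36 = 72)
f(-19) - 1*(-40) = 72 - 1*(-40) = 72 + 40 = 112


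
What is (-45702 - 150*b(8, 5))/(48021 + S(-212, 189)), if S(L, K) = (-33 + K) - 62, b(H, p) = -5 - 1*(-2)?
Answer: -45252/48115 ≈ -0.94050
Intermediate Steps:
b(H, p) = -3 (b(H, p) = -5 + 2 = -3)
S(L, K) = -95 + K
(-45702 - 150*b(8, 5))/(48021 + S(-212, 189)) = (-45702 - 150*(-3))/(48021 + (-95 + 189)) = (-45702 + 450)/(48021 + 94) = -45252/48115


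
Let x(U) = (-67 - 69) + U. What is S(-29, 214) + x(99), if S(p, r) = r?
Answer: 177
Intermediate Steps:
x(U) = -136 + U
S(-29, 214) + x(99) = 214 + (-136 + 99) = 214 - 37 = 177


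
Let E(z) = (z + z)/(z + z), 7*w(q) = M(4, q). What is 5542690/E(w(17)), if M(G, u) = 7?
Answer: 5542690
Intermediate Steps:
w(q) = 1 (w(q) = (1/7)*7 = 1)
E(z) = 1 (E(z) = (2*z)/((2*z)) = (2*z)*(1/(2*z)) = 1)
5542690/E(w(17)) = 5542690/1 = 5542690*1 = 5542690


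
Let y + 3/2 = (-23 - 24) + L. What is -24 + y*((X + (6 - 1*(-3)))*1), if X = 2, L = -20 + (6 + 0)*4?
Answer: -1027/2 ≈ -513.50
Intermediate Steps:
L = 4 (L = -20 + 6*4 = -20 + 24 = 4)
y = -89/2 (y = -3/2 + ((-23 - 24) + 4) = -3/2 + (-47 + 4) = -3/2 - 43 = -89/2 ≈ -44.500)
-24 + y*((X + (6 - 1*(-3)))*1) = -24 - 89*(2 + (6 - 1*(-3)))/2 = -24 - 89*(2 + (6 + 3))/2 = -24 - 89*(2 + 9)/2 = -24 - 979/2 = -1027/2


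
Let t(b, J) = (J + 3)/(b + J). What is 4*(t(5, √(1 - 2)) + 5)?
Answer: 292/13 + 4*I/13 ≈ 22.462 + 0.30769*I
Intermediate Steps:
t(b, J) = (3 + J)/(J + b)
4*(t(5, √(1 - 2)) + 5) = 4*((3 + √(1 - 2))/(√(1 - 2) + 5) + 5) = 4*((3 + √(-1))/(√(-1) + 5) + 5) = 4*((3 + I)/(I + 5) + 5) = 4*((3 + I)/(5 + I) + 5) = 4*(((5 - I)/26)*(3 + I) + 5) = 4*((3 + I)*(5 - I)/26 + 5) = 4*(5 + (3 + I)*(5 - I)/26) = 20 + 2*(3 + I)*(5 - I)/13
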